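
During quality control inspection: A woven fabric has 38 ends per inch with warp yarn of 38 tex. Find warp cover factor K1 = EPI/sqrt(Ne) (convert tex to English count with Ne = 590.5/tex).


Formula: K1 = EPI / sqrt(Ne), with Ne = 590.5 / tex_warp
Step 1: Ne = 590.5 / 38 = 15.539
Step 2: sqrt(Ne) = sqrt(15.539) = 3.942
Step 3: K1 = 38 / 3.942 = 9.6

9.6


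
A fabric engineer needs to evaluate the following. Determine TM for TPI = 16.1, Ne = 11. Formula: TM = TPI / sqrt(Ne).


Formula: TM = TPI / sqrt(Ne)
Step 1: sqrt(Ne) = sqrt(11) = 3.3166
Step 2: TM = 16.1 / 3.3166 = 4.85

4.85 TM


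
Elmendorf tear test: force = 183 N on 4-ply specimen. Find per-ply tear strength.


Formula: Per-ply strength = Total force / Number of plies
Per-ply = 183 N / 4
Per-ply = 45.75 N

45.75 N


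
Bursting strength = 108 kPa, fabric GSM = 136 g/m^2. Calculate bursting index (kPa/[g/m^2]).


Formula: Bursting Index = Bursting Strength / Fabric GSM
BI = 108 kPa / 136 g/m^2
BI = 0.794 kPa/(g/m^2)

0.794 kPa/(g/m^2)


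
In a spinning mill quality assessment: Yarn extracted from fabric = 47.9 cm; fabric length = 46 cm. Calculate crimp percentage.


Formula: Crimp% = ((L_yarn - L_fabric) / L_fabric) * 100
Step 1: Extension = 47.9 - 46 = 1.9 cm
Step 2: Crimp% = (1.9 / 46) * 100
Step 3: Crimp% = 0.041304 * 100 = 4.1304% ≈ 4.1%

4.1%


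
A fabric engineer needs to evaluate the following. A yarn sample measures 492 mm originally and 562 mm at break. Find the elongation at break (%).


Formula: Elongation (%) = ((L_break - L0) / L0) * 100
Step 1: Extension = 562 - 492 = 70 mm
Step 2: Elongation = (70 / 492) * 100
Step 3: Elongation = 0.142276 * 100 = 14.2276% ≈ 14.2%

14.2%


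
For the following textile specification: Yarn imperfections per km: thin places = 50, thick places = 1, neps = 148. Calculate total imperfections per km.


Formula: Total = thin places + thick places + neps
Total = 50 + 1 + 148
Total = 199 imperfections/km

199 imperfections/km


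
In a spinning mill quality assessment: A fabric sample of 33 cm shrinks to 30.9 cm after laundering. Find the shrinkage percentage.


Formula: Shrinkage% = ((L_before - L_after) / L_before) * 100
Step 1: Shrinkage = 33 - 30.9 = 2.1 cm
Step 2: Shrinkage% = (2.1 / 33) * 100
Step 3: Shrinkage% = 0.063636 * 100 = 6.3636% ≈ 6.4%

6.4%


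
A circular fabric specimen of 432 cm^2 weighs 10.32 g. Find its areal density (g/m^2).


Formula: GSM = mass_g / area_m2
Step 1: Convert area: 432 cm^2 = 432 / 10000 = 0.0432 m^2
Step 2: GSM = 10.32 g / 0.0432 m^2 = 238.9 g/m^2

238.9 g/m^2


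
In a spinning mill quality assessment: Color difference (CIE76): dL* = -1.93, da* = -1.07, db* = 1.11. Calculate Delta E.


Formula: Delta E = sqrt(dL*^2 + da*^2 + db*^2)
Step 1: dL*^2 = (-1.93)^2 = 3.7249
Step 2: da*^2 = (-1.07)^2 = 1.1449
Step 3: db*^2 = 1.11^2 = 1.2321
Step 4: Sum = 3.7249 + 1.1449 + 1.2321 = 6.1019
Step 5: Delta E = sqrt(6.1019) = 2.47

2.47 Delta E


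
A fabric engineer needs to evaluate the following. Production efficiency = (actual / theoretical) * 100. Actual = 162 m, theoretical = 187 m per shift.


Formula: Efficiency% = (Actual output / Theoretical output) * 100
Efficiency% = (162 / 187) * 100
Efficiency% = 0.86631 * 100 = 86.631% ≈ 86.6%

86.6%


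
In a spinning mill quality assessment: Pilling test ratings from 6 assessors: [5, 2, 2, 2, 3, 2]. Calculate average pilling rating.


Formula: Mean = sum / count
Sum = 5 + 2 + 2 + 2 + 3 + 2 = 16
Mean = 16 / 6 = 2.7

2.7


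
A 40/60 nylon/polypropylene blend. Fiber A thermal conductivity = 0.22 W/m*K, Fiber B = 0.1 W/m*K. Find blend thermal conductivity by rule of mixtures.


Formula: Blend property = (fraction_A * property_A) + (fraction_B * property_B)
Step 1: Contribution A = 40/100 * 0.22 W/m*K = 0.088 W/m*K
Step 2: Contribution B = 60/100 * 0.1 W/m*K = 0.06 W/m*K
Step 3: Blend thermal conductivity = 0.088 + 0.06 = 0.148 W/m*K

0.148 W/m*K


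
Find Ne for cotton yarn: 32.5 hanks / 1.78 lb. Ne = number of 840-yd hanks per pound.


Formula: Ne = hanks / mass_lb
Substituting: Ne = 32.5 / 1.78
Ne = 18.3

18.3 Ne


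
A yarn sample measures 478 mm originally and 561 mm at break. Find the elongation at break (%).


Formula: Elongation (%) = ((L_break - L0) / L0) * 100
Step 1: Extension = 561 - 478 = 83 mm
Step 2: Elongation = (83 / 478) * 100
Step 3: Elongation = 0.17364 * 100 = 17.364% ≈ 17.4%

17.4%


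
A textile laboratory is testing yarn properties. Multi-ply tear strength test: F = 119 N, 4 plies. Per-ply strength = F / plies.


Formula: Per-ply strength = Total force / Number of plies
Per-ply = 119 N / 4
Per-ply = 29.75 N

29.75 N


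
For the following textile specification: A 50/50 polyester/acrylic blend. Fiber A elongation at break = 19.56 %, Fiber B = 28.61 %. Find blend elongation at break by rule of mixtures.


Formula: Blend property = (fraction_A * property_A) + (fraction_B * property_B)
Step 1: Contribution A = 50/100 * 19.56 % = 9.78 %
Step 2: Contribution B = 50/100 * 28.61 % = 14.305 %
Step 3: Blend elongation at break = 9.78 + 14.305 = 24.085 %

24.085 %


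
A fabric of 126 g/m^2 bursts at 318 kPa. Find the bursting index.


Formula: Bursting Index = Bursting Strength / Fabric GSM
BI = 318 kPa / 126 g/m^2
BI = 2.524 kPa/(g/m^2)

2.524 kPa/(g/m^2)


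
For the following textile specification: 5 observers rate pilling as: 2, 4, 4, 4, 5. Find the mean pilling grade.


Formula: Mean = sum / count
Sum = 2 + 4 + 4 + 4 + 5 = 19
Mean = 19 / 5 = 3.8

3.8


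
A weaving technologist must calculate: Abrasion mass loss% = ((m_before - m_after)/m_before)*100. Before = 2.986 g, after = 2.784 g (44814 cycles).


Formula: Mass loss% = ((m_before - m_after) / m_before) * 100
Step 1: Mass loss = 2.986 - 2.784 = 0.202 g
Step 2: Ratio = 0.202 / 2.986 = 0.067649
Step 3: Mass loss% = 0.067649 * 100 = 6.7649% ≈ 6.76%

6.76%


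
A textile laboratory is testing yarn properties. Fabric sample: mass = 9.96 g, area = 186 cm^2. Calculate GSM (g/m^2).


Formula: GSM = mass_g / area_m2
Step 1: Convert area: 186 cm^2 = 186 / 10000 = 0.0186 m^2
Step 2: GSM = 9.96 g / 0.0186 m^2 = 535.5 g/m^2

535.5 g/m^2


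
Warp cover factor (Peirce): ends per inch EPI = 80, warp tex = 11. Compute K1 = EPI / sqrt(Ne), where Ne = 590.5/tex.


Formula: K1 = EPI / sqrt(Ne), with Ne = 590.5 / tex_warp
Step 1: Ne = 590.5 / 11 = 53.682
Step 2: sqrt(Ne) = sqrt(53.682) = 7.3268
Step 3: K1 = 80 / 7.3268 = 10.9

10.9


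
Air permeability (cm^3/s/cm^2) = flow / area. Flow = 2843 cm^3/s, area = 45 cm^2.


Formula: Air Permeability = Airflow / Test Area
AP = 2843 cm^3/s / 45 cm^2
AP = 63.2 cm^3/s/cm^2

63.2 cm^3/s/cm^2


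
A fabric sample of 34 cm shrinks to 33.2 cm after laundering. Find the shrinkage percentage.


Formula: Shrinkage% = ((L_before - L_after) / L_before) * 100
Step 1: Shrinkage = 34 - 33.2 = 0.8 cm
Step 2: Shrinkage% = (0.8 / 34) * 100
Step 3: Shrinkage% = 0.023529 * 100 = 2.3529% ≈ 2.4%

2.4%


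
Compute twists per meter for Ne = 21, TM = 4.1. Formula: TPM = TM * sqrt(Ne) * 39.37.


Formula: TPM = TM * sqrt(Ne) * 39.37
Step 1: sqrt(Ne) = sqrt(21) = 4.5826
Step 2: TM * sqrt(Ne) = 4.1 * 4.5826 = 18.7887
Step 3: TPM = 18.7887 * 39.37 = 740 twists/m

740 twists/m


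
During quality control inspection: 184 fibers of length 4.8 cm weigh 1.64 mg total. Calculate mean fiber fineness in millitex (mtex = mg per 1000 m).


Formula: fineness (mtex) = mass (mg) / total length (km) = (mass_mg / total_length_m) * 1000
Step 1: Convert fiber length: 4.8 cm = 0.048 m
Step 2: Total fiber length = 184 * 0.048 = 8.832 m
Step 3: Linear density = 1.64 mg / 8.832 m = 0.1857 mg/m
Step 4: fineness = 0.1857 * 1000 = 185.7 mtex

185.7 mtex


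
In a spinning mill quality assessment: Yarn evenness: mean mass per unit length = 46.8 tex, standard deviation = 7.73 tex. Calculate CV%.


Formula: CV% = (standard deviation / mean) * 100
Step 1: Ratio = 7.73 / 46.8 = 0.165171
Step 2: CV% = 0.165171 * 100 = 16.5171% ≈ 16.5%

16.5%


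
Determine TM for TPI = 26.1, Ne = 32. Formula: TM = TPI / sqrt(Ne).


Formula: TM = TPI / sqrt(Ne)
Step 1: sqrt(Ne) = sqrt(32) = 5.6569
Step 2: TM = 26.1 / 5.6569 = 4.61

4.61 TM


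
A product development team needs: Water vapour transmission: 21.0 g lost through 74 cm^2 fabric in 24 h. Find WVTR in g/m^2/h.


Formula: WVTR = mass_loss / (area * time)
Step 1: Convert area: 74 cm^2 = 0.0074 m^2
Step 2: WVTR = 21.0 g / (0.0074 m^2 * 24 h)
Step 3: WVTR = 21.0 / 0.1776 = 118.2 g/m^2/h

118.2 g/m^2/h


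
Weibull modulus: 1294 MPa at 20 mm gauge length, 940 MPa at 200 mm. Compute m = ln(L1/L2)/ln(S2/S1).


Formula: m = ln(L1/L2) / ln(S2/S1)
Step 1: ln(L1/L2) = ln(20/200) = -2.30259
Step 2: S2/S1 = 940/1294 = 0.72643
Step 3: ln(S2/S1) = ln(0.72643) = -0.31961
Step 4: m = -2.30259 / -0.31961 = 7.20

7.20 (Weibull m)


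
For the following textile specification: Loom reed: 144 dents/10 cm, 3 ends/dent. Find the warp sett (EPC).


Formula: EPC = (dents per 10 cm * ends per dent) / 10
Step 1: Total ends per 10 cm = 144 * 3 = 432
Step 2: EPC = 432 / 10 = 43.2 ends/cm

43.2 ends/cm


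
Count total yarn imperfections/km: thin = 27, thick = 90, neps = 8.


Formula: Total = thin places + thick places + neps
Total = 27 + 90 + 8
Total = 125 imperfections/km

125 imperfections/km


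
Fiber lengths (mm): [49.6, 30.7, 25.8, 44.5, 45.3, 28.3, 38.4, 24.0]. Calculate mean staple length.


Formula: Mean = sum of lengths / count
Sum = 49.6 + 30.7 + 25.8 + 44.5 + 45.3 + 28.3 + 38.4 + 24.0
Sum = 286.6 mm
Mean = 286.6 / 8 = 35.83 mm

35.83 mm


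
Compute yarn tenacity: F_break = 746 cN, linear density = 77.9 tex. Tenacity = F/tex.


Formula: Tenacity = Breaking force / Linear density
Tenacity = 746 cN / 77.9 tex
Tenacity = 9.58 cN/tex

9.58 cN/tex


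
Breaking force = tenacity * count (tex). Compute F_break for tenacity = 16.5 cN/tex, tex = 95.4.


Formula: Breaking force = Tenacity * Linear density
F = 16.5 cN/tex * 95.4 tex
F = 1574.10 cN

1574.10 cN


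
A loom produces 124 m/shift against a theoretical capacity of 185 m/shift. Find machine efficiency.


Formula: Efficiency% = (Actual output / Theoretical output) * 100
Efficiency% = (124 / 185) * 100
Efficiency% = 0.67027 * 100 = 67.027% ≈ 67.0%

67.0%


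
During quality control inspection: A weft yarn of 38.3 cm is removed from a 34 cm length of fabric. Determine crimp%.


Formula: Crimp% = ((L_yarn - L_fabric) / L_fabric) * 100
Step 1: Extension = 38.3 - 34 = 4.3 cm
Step 2: Crimp% = (4.3 / 34) * 100
Step 3: Crimp% = 0.126471 * 100 = 12.6471% ≈ 12.6%

12.6%


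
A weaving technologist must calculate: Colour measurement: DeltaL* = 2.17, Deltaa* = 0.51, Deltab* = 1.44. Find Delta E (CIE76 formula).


Formula: Delta E = sqrt(dL*^2 + da*^2 + db*^2)
Step 1: dL*^2 = 2.17^2 = 4.7089
Step 2: da*^2 = 0.51^2 = 0.2601
Step 3: db*^2 = 1.44^2 = 2.0736
Step 4: Sum = 4.7089 + 0.2601 + 2.0736 = 7.0426
Step 5: Delta E = sqrt(7.0426) = 2.65

2.65 Delta E


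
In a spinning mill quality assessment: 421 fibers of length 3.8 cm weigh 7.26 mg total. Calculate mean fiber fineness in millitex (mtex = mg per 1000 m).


Formula: fineness (mtex) = mass (mg) / total length (km) = (mass_mg / total_length_m) * 1000
Step 1: Convert fiber length: 3.8 cm = 0.038 m
Step 2: Total fiber length = 421 * 0.038 = 15.998 m
Step 3: Linear density = 7.26 mg / 15.998 m = 0.4538 mg/m
Step 4: fineness = 0.4538 * 1000 = 453.8 mtex

453.8 mtex


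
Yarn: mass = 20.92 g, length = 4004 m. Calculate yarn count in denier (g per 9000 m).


Formula: den = (mass_g / length_m) * 9000
Substituting: den = (20.92 / 4004) * 9000
Intermediate: 20.92 / 4004 = 0.00522478 g/m
den = 0.00522478 * 9000 = 47.0 denier

47.0 denier


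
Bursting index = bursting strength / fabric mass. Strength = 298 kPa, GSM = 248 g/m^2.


Formula: Bursting Index = Bursting Strength / Fabric GSM
BI = 298 kPa / 248 g/m^2
BI = 1.202 kPa/(g/m^2)

1.202 kPa/(g/m^2)


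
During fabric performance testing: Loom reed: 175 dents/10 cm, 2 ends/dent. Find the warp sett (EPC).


Formula: EPC = (dents per 10 cm * ends per dent) / 10
Step 1: Total ends per 10 cm = 175 * 2 = 350
Step 2: EPC = 350 / 10 = 35.0 ends/cm

35.0 ends/cm


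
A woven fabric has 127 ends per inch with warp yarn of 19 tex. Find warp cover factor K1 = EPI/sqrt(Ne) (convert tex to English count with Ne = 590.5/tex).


Formula: K1 = EPI / sqrt(Ne), with Ne = 590.5 / tex_warp
Step 1: Ne = 590.5 / 19 = 31.079
Step 2: sqrt(Ne) = sqrt(31.079) = 5.5749
Step 3: K1 = 127 / 5.5749 = 22.8

22.8


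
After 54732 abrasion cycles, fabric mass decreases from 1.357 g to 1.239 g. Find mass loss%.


Formula: Mass loss% = ((m_before - m_after) / m_before) * 100
Step 1: Mass loss = 1.357 - 1.239 = 0.118 g
Step 2: Ratio = 0.118 / 1.357 = 0.0869565
Step 3: Mass loss% = 0.0869565 * 100 = 8.69565% ≈ 8.70%

8.70%


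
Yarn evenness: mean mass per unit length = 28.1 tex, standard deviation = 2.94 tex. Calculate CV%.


Formula: CV% = (standard deviation / mean) * 100
Step 1: Ratio = 2.94 / 28.1 = 0.104626
Step 2: CV% = 0.104626 * 100 = 10.4626% ≈ 10.5%

10.5%


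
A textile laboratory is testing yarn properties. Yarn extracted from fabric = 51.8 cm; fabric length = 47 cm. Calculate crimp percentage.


Formula: Crimp% = ((L_yarn - L_fabric) / L_fabric) * 100
Step 1: Extension = 51.8 - 47 = 4.8 cm
Step 2: Crimp% = (4.8 / 47) * 100
Step 3: Crimp% = 0.102128 * 100 = 10.2128% ≈ 10.2%

10.2%


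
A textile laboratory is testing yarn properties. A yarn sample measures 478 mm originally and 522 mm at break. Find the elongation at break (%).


Formula: Elongation (%) = ((L_break - L0) / L0) * 100
Step 1: Extension = 522 - 478 = 44 mm
Step 2: Elongation = (44 / 478) * 100
Step 3: Elongation = 0.09205 * 100 = 9.205% ≈ 9.2%

9.2%


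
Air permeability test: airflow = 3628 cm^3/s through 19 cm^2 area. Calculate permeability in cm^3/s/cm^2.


Formula: Air Permeability = Airflow / Test Area
AP = 3628 cm^3/s / 19 cm^2
AP = 190.9 cm^3/s/cm^2

190.9 cm^3/s/cm^2


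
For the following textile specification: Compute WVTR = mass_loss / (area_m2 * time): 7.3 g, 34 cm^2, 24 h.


Formula: WVTR = mass_loss / (area * time)
Step 1: Convert area: 34 cm^2 = 0.0034 m^2
Step 2: WVTR = 7.3 g / (0.0034 m^2 * 24 h)
Step 3: WVTR = 7.3 / 0.0816 = 89.5 g/m^2/h

89.5 g/m^2/h


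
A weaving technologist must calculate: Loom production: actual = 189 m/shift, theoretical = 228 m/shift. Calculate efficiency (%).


Formula: Efficiency% = (Actual output / Theoretical output) * 100
Efficiency% = (189 / 228) * 100
Efficiency% = 0.828947 * 100 = 82.8947% ≈ 82.9%

82.9%


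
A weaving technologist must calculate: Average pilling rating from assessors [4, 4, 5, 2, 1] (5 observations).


Formula: Mean = sum / count
Sum = 4 + 4 + 5 + 2 + 1 = 16
Mean = 16 / 5 = 3.2

3.2


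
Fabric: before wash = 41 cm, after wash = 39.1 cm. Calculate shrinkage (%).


Formula: Shrinkage% = ((L_before - L_after) / L_before) * 100
Step 1: Shrinkage = 41 - 39.1 = 1.9 cm
Step 2: Shrinkage% = (1.9 / 41) * 100
Step 3: Shrinkage% = 0.046341 * 100 = 4.6341% ≈ 4.6%

4.6%


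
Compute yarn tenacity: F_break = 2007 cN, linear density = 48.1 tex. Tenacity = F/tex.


Formula: Tenacity = Breaking force / Linear density
Tenacity = 2007 cN / 48.1 tex
Tenacity = 41.73 cN/tex

41.73 cN/tex


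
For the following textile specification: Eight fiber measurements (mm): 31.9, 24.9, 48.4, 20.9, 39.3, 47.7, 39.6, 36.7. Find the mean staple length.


Formula: Mean = sum of lengths / count
Sum = 31.9 + 24.9 + 48.4 + 20.9 + 39.3 + 47.7 + 39.6 + 36.7
Sum = 289.4 mm
Mean = 289.4 / 8 = 36.18 mm

36.18 mm


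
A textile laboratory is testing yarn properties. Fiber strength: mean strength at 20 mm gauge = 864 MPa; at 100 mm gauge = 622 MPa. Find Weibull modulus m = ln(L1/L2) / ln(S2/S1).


Formula: m = ln(L1/L2) / ln(S2/S1)
Step 1: ln(L1/L2) = ln(20/100) = -1.60944
Step 2: S2/S1 = 622/864 = 0.71991
Step 3: ln(S2/S1) = ln(0.71991) = -0.32863
Step 4: m = -1.60944 / -0.32863 = 4.90

4.90 (Weibull m)


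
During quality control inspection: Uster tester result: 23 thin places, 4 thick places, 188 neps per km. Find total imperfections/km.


Formula: Total = thin places + thick places + neps
Total = 23 + 4 + 188
Total = 215 imperfections/km

215 imperfections/km


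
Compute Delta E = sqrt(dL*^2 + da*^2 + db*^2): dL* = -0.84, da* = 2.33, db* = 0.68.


Formula: Delta E = sqrt(dL*^2 + da*^2 + db*^2)
Step 1: dL*^2 = (-0.84)^2 = 0.7056
Step 2: da*^2 = 2.33^2 = 5.4289
Step 3: db*^2 = 0.68^2 = 0.4624
Step 4: Sum = 0.7056 + 5.4289 + 0.4624 = 6.5969
Step 5: Delta E = sqrt(6.5969) = 2.57

2.57 Delta E


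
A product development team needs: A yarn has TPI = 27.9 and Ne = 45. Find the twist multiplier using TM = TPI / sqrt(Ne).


Formula: TM = TPI / sqrt(Ne)
Step 1: sqrt(Ne) = sqrt(45) = 6.7082
Step 2: TM = 27.9 / 6.7082 = 4.16

4.16 TM


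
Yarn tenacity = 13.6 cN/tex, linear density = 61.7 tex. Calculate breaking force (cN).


Formula: Breaking force = Tenacity * Linear density
F = 13.6 cN/tex * 61.7 tex
F = 839.12 cN

839.12 cN


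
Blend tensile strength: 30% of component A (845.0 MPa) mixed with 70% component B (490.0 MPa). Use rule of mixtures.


Formula: Blend property = (fraction_A * property_A) + (fraction_B * property_B)
Step 1: Contribution A = 30/100 * 845.0 MPa = 253.5 MPa
Step 2: Contribution B = 70/100 * 490.0 MPa = 343.0 MPa
Step 3: Blend tensile strength = 253.5 + 343.0 = 596.5 MPa

596.5 MPa


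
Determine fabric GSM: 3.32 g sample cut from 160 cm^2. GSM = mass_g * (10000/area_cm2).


Formula: GSM = mass_g / area_m2
Step 1: Convert area: 160 cm^2 = 160 / 10000 = 0.016 m^2
Step 2: GSM = 3.32 g / 0.016 m^2 = 207.5 g/m^2

207.5 g/m^2


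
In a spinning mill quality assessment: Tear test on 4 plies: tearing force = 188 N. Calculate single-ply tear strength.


Formula: Per-ply strength = Total force / Number of plies
Per-ply = 188 N / 4
Per-ply = 47 N

47 N


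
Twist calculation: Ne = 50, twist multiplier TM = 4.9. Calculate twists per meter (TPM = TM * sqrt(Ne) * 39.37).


Formula: TPM = TM * sqrt(Ne) * 39.37
Step 1: sqrt(Ne) = sqrt(50) = 7.0711
Step 2: TM * sqrt(Ne) = 4.9 * 7.0711 = 34.6484
Step 3: TPM = 34.6484 * 39.37 = 1364 twists/m

1364 twists/m


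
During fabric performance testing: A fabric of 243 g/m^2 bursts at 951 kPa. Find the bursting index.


Formula: Bursting Index = Bursting Strength / Fabric GSM
BI = 951 kPa / 243 g/m^2
BI = 3.914 kPa/(g/m^2)

3.914 kPa/(g/m^2)


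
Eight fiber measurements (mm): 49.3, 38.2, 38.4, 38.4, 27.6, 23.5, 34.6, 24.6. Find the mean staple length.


Formula: Mean = sum of lengths / count
Sum = 49.3 + 38.2 + 38.4 + 38.4 + 27.6 + 23.5 + 34.6 + 24.6
Sum = 274.6 mm
Mean = 274.6 / 8 = 34.33 mm

34.33 mm


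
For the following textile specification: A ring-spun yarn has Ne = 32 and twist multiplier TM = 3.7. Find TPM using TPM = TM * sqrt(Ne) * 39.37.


Formula: TPM = TM * sqrt(Ne) * 39.37
Step 1: sqrt(Ne) = sqrt(32) = 5.6569
Step 2: TM * sqrt(Ne) = 3.7 * 5.6569 = 20.9305
Step 3: TPM = 20.9305 * 39.37 = 824 twists/m

824 twists/m


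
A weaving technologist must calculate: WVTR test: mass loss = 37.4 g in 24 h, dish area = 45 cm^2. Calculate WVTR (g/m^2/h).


Formula: WVTR = mass_loss / (area * time)
Step 1: Convert area: 45 cm^2 = 0.0045 m^2
Step 2: WVTR = 37.4 g / (0.0045 m^2 * 24 h)
Step 3: WVTR = 37.4 / 0.108 = 346.3 g/m^2/h

346.3 g/m^2/h


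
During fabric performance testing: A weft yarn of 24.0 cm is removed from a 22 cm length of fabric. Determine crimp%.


Formula: Crimp% = ((L_yarn - L_fabric) / L_fabric) * 100
Step 1: Extension = 24.0 - 22 = 2.0 cm
Step 2: Crimp% = (2.0 / 22) * 100
Step 3: Crimp% = 0.090909 * 100 = 9.0909% ≈ 9.1%

9.1%


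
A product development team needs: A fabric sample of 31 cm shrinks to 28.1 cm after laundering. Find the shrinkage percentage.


Formula: Shrinkage% = ((L_before - L_after) / L_before) * 100
Step 1: Shrinkage = 31 - 28.1 = 2.9 cm
Step 2: Shrinkage% = (2.9 / 31) * 100
Step 3: Shrinkage% = 0.093548 * 100 = 9.3548% ≈ 9.4%

9.4%


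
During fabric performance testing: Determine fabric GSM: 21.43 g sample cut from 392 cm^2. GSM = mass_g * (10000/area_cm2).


Formula: GSM = mass_g / area_m2
Step 1: Convert area: 392 cm^2 = 392 / 10000 = 0.0392 m^2
Step 2: GSM = 21.43 g / 0.0392 m^2 = 546.7 g/m^2

546.7 g/m^2


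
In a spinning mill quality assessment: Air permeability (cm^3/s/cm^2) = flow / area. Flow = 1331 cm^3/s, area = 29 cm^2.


Formula: Air Permeability = Airflow / Test Area
AP = 1331 cm^3/s / 29 cm^2
AP = 45.9 cm^3/s/cm^2

45.9 cm^3/s/cm^2


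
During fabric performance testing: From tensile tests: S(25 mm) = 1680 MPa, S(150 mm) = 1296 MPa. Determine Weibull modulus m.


Formula: m = ln(L1/L2) / ln(S2/S1)
Step 1: ln(L1/L2) = ln(25/150) = -1.79176
Step 2: S2/S1 = 1296/1680 = 0.77143
Step 3: ln(S2/S1) = ln(0.77143) = -0.25951
Step 4: m = -1.79176 / -0.25951 = 6.90

6.90 (Weibull m)


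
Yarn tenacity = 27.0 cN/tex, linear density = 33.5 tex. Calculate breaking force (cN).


Formula: Breaking force = Tenacity * Linear density
F = 27.0 cN/tex * 33.5 tex
F = 904.50 cN

904.50 cN


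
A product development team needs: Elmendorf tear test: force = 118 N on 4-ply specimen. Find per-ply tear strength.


Formula: Per-ply strength = Total force / Number of plies
Per-ply = 118 N / 4
Per-ply = 29.5 N

29.5 N


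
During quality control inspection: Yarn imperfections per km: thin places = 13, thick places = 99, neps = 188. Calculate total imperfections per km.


Formula: Total = thin places + thick places + neps
Total = 13 + 99 + 188
Total = 300 imperfections/km

300 imperfections/km


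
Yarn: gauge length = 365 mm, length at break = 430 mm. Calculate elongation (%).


Formula: Elongation (%) = ((L_break - L0) / L0) * 100
Step 1: Extension = 430 - 365 = 65 mm
Step 2: Elongation = (65 / 365) * 100
Step 3: Elongation = 0.178082 * 100 = 17.8082% ≈ 17.8%

17.8%


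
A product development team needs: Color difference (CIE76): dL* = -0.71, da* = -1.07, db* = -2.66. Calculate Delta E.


Formula: Delta E = sqrt(dL*^2 + da*^2 + db*^2)
Step 1: dL*^2 = (-0.71)^2 = 0.5041
Step 2: da*^2 = (-1.07)^2 = 1.1449
Step 3: db*^2 = (-2.66)^2 = 7.0756
Step 4: Sum = 0.5041 + 1.1449 + 7.0756 = 8.7246
Step 5: Delta E = sqrt(8.7246) = 2.95

2.95 Delta E


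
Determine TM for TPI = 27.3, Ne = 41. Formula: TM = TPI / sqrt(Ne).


Formula: TM = TPI / sqrt(Ne)
Step 1: sqrt(Ne) = sqrt(41) = 6.4031
Step 2: TM = 27.3 / 6.4031 = 4.26

4.26 TM


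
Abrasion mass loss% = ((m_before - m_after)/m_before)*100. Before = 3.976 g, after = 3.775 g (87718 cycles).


Formula: Mass loss% = ((m_before - m_after) / m_before) * 100
Step 1: Mass loss = 3.976 - 3.775 = 0.201 g
Step 2: Ratio = 0.201 / 3.976 = 0.0505533
Step 3: Mass loss% = 0.0505533 * 100 = 5.05533% ≈ 5.06%

5.06%


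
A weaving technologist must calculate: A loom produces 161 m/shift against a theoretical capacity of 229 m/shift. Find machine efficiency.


Formula: Efficiency% = (Actual output / Theoretical output) * 100
Efficiency% = (161 / 229) * 100
Efficiency% = 0.703057 * 100 = 70.3057% ≈ 70.3%

70.3%


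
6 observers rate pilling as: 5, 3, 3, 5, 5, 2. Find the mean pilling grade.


Formula: Mean = sum / count
Sum = 5 + 3 + 3 + 5 + 5 + 2 = 23
Mean = 23 / 6 = 3.8

3.8


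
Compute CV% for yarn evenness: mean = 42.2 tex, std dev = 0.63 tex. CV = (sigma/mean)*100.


Formula: CV% = (standard deviation / mean) * 100
Step 1: Ratio = 0.63 / 42.2 = 0.014929
Step 2: CV% = 0.014929 * 100 = 1.4929% ≈ 1.5%

1.5%


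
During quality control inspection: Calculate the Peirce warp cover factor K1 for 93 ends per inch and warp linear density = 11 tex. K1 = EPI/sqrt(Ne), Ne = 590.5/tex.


Formula: K1 = EPI / sqrt(Ne), with Ne = 590.5 / tex_warp
Step 1: Ne = 590.5 / 11 = 53.682
Step 2: sqrt(Ne) = sqrt(53.682) = 7.3268
Step 3: K1 = 93 / 7.3268 = 12.7

12.7


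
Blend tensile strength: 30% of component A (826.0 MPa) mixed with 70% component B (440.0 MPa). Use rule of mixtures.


Formula: Blend property = (fraction_A * property_A) + (fraction_B * property_B)
Step 1: Contribution A = 30/100 * 826.0 MPa = 247.8 MPa
Step 2: Contribution B = 70/100 * 440.0 MPa = 308.0 MPa
Step 3: Blend tensile strength = 247.8 + 308.0 = 555.8 MPa

555.8 MPa


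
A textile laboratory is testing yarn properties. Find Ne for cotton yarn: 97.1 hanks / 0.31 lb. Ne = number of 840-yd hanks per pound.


Formula: Ne = hanks / mass_lb
Substituting: Ne = 97.1 / 0.31
Ne = 313.2

313.2 Ne


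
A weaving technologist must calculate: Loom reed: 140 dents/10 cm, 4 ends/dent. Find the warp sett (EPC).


Formula: EPC = (dents per 10 cm * ends per dent) / 10
Step 1: Total ends per 10 cm = 140 * 4 = 560
Step 2: EPC = 560 / 10 = 56.0 ends/cm

56.0 ends/cm


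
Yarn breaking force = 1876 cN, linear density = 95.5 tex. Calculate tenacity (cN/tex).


Formula: Tenacity = Breaking force / Linear density
Tenacity = 1876 cN / 95.5 tex
Tenacity = 19.64 cN/tex

19.64 cN/tex


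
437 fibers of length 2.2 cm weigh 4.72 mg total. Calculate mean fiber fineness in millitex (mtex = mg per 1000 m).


Formula: fineness (mtex) = mass (mg) / total length (km) = (mass_mg / total_length_m) * 1000
Step 1: Convert fiber length: 2.2 cm = 0.022 m
Step 2: Total fiber length = 437 * 0.022 = 9.614 m
Step 3: Linear density = 4.72 mg / 9.614 m = 0.4910 mg/m
Step 4: fineness = 0.4910 * 1000 = 491.0 mtex

491.0 mtex


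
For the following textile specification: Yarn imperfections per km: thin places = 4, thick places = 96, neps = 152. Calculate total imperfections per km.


Formula: Total = thin places + thick places + neps
Total = 4 + 96 + 152
Total = 252 imperfections/km

252 imperfections/km


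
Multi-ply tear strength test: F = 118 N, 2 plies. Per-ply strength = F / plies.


Formula: Per-ply strength = Total force / Number of plies
Per-ply = 118 N / 2
Per-ply = 59 N

59 N


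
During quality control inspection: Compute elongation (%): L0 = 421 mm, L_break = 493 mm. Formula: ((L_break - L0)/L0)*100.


Formula: Elongation (%) = ((L_break - L0) / L0) * 100
Step 1: Extension = 493 - 421 = 72 mm
Step 2: Elongation = (72 / 421) * 100
Step 3: Elongation = 0.171021 * 100 = 17.1021% ≈ 17.1%

17.1%


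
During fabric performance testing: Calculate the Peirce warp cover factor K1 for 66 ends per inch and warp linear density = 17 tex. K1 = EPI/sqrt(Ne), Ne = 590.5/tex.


Formula: K1 = EPI / sqrt(Ne), with Ne = 590.5 / tex_warp
Step 1: Ne = 590.5 / 17 = 34.735
Step 2: sqrt(Ne) = sqrt(34.735) = 5.8936
Step 3: K1 = 66 / 5.8936 = 11.2

11.2


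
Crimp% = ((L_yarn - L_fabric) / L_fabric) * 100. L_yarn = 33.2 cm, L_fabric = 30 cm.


Formula: Crimp% = ((L_yarn - L_fabric) / L_fabric) * 100
Step 1: Extension = 33.2 - 30 = 3.2 cm
Step 2: Crimp% = (3.2 / 30) * 100
Step 3: Crimp% = 0.106667 * 100 = 10.6667% ≈ 10.7%

10.7%


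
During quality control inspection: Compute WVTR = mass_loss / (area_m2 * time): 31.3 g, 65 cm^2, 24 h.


Formula: WVTR = mass_loss / (area * time)
Step 1: Convert area: 65 cm^2 = 0.0065 m^2
Step 2: WVTR = 31.3 g / (0.0065 m^2 * 24 h)
Step 3: WVTR = 31.3 / 0.156 = 200.6 g/m^2/h

200.6 g/m^2/h


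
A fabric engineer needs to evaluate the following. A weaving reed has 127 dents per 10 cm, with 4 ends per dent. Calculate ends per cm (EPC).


Formula: EPC = (dents per 10 cm * ends per dent) / 10
Step 1: Total ends per 10 cm = 127 * 4 = 508
Step 2: EPC = 508 / 10 = 50.8 ends/cm

50.8 ends/cm


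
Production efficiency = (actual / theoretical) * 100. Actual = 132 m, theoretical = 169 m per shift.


Formula: Efficiency% = (Actual output / Theoretical output) * 100
Efficiency% = (132 / 169) * 100
Efficiency% = 0.781065 * 100 = 78.1065% ≈ 78.1%

78.1%


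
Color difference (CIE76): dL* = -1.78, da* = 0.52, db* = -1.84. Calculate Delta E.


Formula: Delta E = sqrt(dL*^2 + da*^2 + db*^2)
Step 1: dL*^2 = (-1.78)^2 = 3.1684
Step 2: da*^2 = 0.52^2 = 0.2704
Step 3: db*^2 = (-1.84)^2 = 3.3856
Step 4: Sum = 3.1684 + 0.2704 + 3.3856 = 6.8244
Step 5: Delta E = sqrt(6.8244) = 2.61

2.61 Delta E


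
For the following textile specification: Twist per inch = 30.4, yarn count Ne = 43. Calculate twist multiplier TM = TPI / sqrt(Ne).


Formula: TM = TPI / sqrt(Ne)
Step 1: sqrt(Ne) = sqrt(43) = 6.5574
Step 2: TM = 30.4 / 6.5574 = 4.64

4.64 TM


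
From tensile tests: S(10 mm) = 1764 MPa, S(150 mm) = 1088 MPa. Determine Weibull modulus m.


Formula: m = ln(L1/L2) / ln(S2/S1)
Step 1: ln(L1/L2) = ln(10/150) = -2.70805
Step 2: S2/S1 = 1088/1764 = 0.61678
Step 3: ln(S2/S1) = ln(0.61678) = -0.48324
Step 4: m = -2.70805 / -0.48324 = 5.60

5.60 (Weibull m)


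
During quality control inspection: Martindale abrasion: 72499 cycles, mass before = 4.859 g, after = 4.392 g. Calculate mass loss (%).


Formula: Mass loss% = ((m_before - m_after) / m_before) * 100
Step 1: Mass loss = 4.859 - 4.392 = 0.467 g
Step 2: Ratio = 0.467 / 4.859 = 0.0961103
Step 3: Mass loss% = 0.0961103 * 100 = 9.61103% ≈ 9.61%

9.61%


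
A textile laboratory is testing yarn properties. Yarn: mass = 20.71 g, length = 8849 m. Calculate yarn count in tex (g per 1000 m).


Formula: Tex = (mass_g / length_m) * 1000
Substituting: Tex = (20.71 / 8849) * 1000
Intermediate: 20.71 / 8849 = 0.00234038 g/m
Tex = 0.00234038 * 1000 = 2.34 tex

2.34 tex


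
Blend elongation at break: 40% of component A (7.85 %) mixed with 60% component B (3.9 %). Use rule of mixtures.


Formula: Blend property = (fraction_A * property_A) + (fraction_B * property_B)
Step 1: Contribution A = 40/100 * 7.85 % = 3.14 %
Step 2: Contribution B = 60/100 * 3.9 % = 2.34 %
Step 3: Blend elongation at break = 3.14 + 2.34 = 5.48 %

5.48 %


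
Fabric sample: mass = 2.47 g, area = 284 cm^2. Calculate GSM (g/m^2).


Formula: GSM = mass_g / area_m2
Step 1: Convert area: 284 cm^2 = 284 / 10000 = 0.0284 m^2
Step 2: GSM = 2.47 g / 0.0284 m^2 = 87.0 g/m^2

87.0 g/m^2


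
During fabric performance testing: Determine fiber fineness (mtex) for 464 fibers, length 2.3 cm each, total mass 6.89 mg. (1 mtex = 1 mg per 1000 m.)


Formula: fineness (mtex) = mass (mg) / total length (km) = (mass_mg / total_length_m) * 1000
Step 1: Convert fiber length: 2.3 cm = 0.023 m
Step 2: Total fiber length = 464 * 0.023 = 10.672 m
Step 3: Linear density = 6.89 mg / 10.672 m = 0.6456 mg/m
Step 4: fineness = 0.6456 * 1000 = 645.6 mtex

645.6 mtex


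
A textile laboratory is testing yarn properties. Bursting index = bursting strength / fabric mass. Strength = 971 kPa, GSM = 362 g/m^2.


Formula: Bursting Index = Bursting Strength / Fabric GSM
BI = 971 kPa / 362 g/m^2
BI = 2.682 kPa/(g/m^2)

2.682 kPa/(g/m^2)


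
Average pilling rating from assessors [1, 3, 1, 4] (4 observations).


Formula: Mean = sum / count
Sum = 1 + 3 + 1 + 4 = 9
Mean = 9 / 4 = 2.3

2.3


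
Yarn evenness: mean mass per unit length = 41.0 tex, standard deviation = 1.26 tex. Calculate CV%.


Formula: CV% = (standard deviation / mean) * 100
Step 1: Ratio = 1.26 / 41.0 = 0.030732
Step 2: CV% = 0.030732 * 100 = 3.0732% ≈ 3.1%

3.1%


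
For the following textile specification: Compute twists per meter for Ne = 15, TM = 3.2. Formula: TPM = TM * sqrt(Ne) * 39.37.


Formula: TPM = TM * sqrt(Ne) * 39.37
Step 1: sqrt(Ne) = sqrt(15) = 3.873
Step 2: TM * sqrt(Ne) = 3.2 * 3.873 = 12.3936
Step 3: TPM = 12.3936 * 39.37 = 488 twists/m

488 twists/m


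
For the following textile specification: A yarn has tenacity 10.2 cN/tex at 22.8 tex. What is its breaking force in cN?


Formula: Breaking force = Tenacity * Linear density
F = 10.2 cN/tex * 22.8 tex
F = 232.56 cN

232.56 cN


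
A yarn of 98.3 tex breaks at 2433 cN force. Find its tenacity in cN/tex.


Formula: Tenacity = Breaking force / Linear density
Tenacity = 2433 cN / 98.3 tex
Tenacity = 24.75 cN/tex

24.75 cN/tex


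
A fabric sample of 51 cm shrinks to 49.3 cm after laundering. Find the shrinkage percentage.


Formula: Shrinkage% = ((L_before - L_after) / L_before) * 100
Step 1: Shrinkage = 51 - 49.3 = 1.7 cm
Step 2: Shrinkage% = (1.7 / 51) * 100
Step 3: Shrinkage% = 0.033333 * 100 = 3.3333% ≈ 3.3%

3.3%


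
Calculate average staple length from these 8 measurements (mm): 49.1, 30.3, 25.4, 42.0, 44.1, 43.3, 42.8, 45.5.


Formula: Mean = sum of lengths / count
Sum = 49.1 + 30.3 + 25.4 + 42.0 + 44.1 + 43.3 + 42.8 + 45.5
Sum = 322.5 mm
Mean = 322.5 / 8 = 40.31 mm

40.31 mm


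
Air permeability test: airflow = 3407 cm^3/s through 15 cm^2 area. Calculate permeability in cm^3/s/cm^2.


Formula: Air Permeability = Airflow / Test Area
AP = 3407 cm^3/s / 15 cm^2
AP = 227.1 cm^3/s/cm^2

227.1 cm^3/s/cm^2


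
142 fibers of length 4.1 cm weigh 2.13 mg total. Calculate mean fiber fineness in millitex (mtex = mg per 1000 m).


Formula: fineness (mtex) = mass (mg) / total length (km) = (mass_mg / total_length_m) * 1000
Step 1: Convert fiber length: 4.1 cm = 0.041 m
Step 2: Total fiber length = 142 * 0.041 = 5.822 m
Step 3: Linear density = 2.13 mg / 5.822 m = 0.3659 mg/m
Step 4: fineness = 0.3659 * 1000 = 365.9 mtex

365.9 mtex


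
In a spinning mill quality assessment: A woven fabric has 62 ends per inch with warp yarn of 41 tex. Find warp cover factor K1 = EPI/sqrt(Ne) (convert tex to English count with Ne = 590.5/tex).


Formula: K1 = EPI / sqrt(Ne), with Ne = 590.5 / tex_warp
Step 1: Ne = 590.5 / 41 = 14.402
Step 2: sqrt(Ne) = sqrt(14.402) = 3.795
Step 3: K1 = 62 / 3.795 = 16.3

16.3


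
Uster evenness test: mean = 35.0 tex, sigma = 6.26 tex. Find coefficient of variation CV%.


Formula: CV% = (standard deviation / mean) * 100
Step 1: Ratio = 6.26 / 35.0 = 0.178857
Step 2: CV% = 0.178857 * 100 = 17.8857% ≈ 17.9%

17.9%


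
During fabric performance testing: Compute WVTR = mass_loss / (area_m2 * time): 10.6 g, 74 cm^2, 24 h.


Formula: WVTR = mass_loss / (area * time)
Step 1: Convert area: 74 cm^2 = 0.0074 m^2
Step 2: WVTR = 10.6 g / (0.0074 m^2 * 24 h)
Step 3: WVTR = 10.6 / 0.1776 = 59.7 g/m^2/h

59.7 g/m^2/h


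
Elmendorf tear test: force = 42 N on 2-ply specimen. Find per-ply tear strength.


Formula: Per-ply strength = Total force / Number of plies
Per-ply = 42 N / 2
Per-ply = 21 N

21 N


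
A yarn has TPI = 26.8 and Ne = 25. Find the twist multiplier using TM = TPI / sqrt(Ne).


Formula: TM = TPI / sqrt(Ne)
Step 1: sqrt(Ne) = sqrt(25) = 5
Step 2: TM = 26.8 / 5 = 5.36

5.36 TM


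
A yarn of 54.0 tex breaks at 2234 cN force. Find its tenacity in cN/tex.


Formula: Tenacity = Breaking force / Linear density
Tenacity = 2234 cN / 54.0 tex
Tenacity = 41.37 cN/tex

41.37 cN/tex


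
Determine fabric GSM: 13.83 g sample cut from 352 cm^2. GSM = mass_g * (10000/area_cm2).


Formula: GSM = mass_g / area_m2
Step 1: Convert area: 352 cm^2 = 352 / 10000 = 0.0352 m^2
Step 2: GSM = 13.83 g / 0.0352 m^2 = 392.9 g/m^2

392.9 g/m^2


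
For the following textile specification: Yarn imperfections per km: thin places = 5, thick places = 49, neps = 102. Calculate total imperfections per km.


Formula: Total = thin places + thick places + neps
Total = 5 + 49 + 102
Total = 156 imperfections/km

156 imperfections/km


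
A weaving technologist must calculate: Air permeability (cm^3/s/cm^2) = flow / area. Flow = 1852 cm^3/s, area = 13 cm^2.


Formula: Air Permeability = Airflow / Test Area
AP = 1852 cm^3/s / 13 cm^2
AP = 142.5 cm^3/s/cm^2

142.5 cm^3/s/cm^2


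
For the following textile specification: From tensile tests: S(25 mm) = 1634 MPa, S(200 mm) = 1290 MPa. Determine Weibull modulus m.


Formula: m = ln(L1/L2) / ln(S2/S1)
Step 1: ln(L1/L2) = ln(25/200) = -2.07944
Step 2: S2/S1 = 1290/1634 = 0.78947
Step 3: ln(S2/S1) = ln(0.78947) = -0.23639
Step 4: m = -2.07944 / -0.23639 = 8.80

8.80 (Weibull m)


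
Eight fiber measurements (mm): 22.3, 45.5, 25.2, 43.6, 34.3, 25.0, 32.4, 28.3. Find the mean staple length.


Formula: Mean = sum of lengths / count
Sum = 22.3 + 45.5 + 25.2 + 43.6 + 34.3 + 25.0 + 32.4 + 28.3
Sum = 256.6 mm
Mean = 256.6 / 8 = 32.08 mm

32.08 mm


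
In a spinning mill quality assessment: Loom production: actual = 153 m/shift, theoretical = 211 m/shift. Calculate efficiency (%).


Formula: Efficiency% = (Actual output / Theoretical output) * 100
Efficiency% = (153 / 211) * 100
Efficiency% = 0.725118 * 100 = 72.5118% ≈ 72.5%

72.5%


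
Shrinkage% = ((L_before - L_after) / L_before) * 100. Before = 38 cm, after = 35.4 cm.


Formula: Shrinkage% = ((L_before - L_after) / L_before) * 100
Step 1: Shrinkage = 38 - 35.4 = 2.6 cm
Step 2: Shrinkage% = (2.6 / 38) * 100
Step 3: Shrinkage% = 0.068421 * 100 = 6.8421% ≈ 6.8%

6.8%


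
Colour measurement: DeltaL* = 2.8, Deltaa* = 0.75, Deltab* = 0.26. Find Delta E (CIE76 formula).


Formula: Delta E = sqrt(dL*^2 + da*^2 + db*^2)
Step 1: dL*^2 = 2.8^2 = 7.84
Step 2: da*^2 = 0.75^2 = 0.5625
Step 3: db*^2 = 0.26^2 = 0.0676
Step 4: Sum = 7.84 + 0.5625 + 0.0676 = 8.4701
Step 5: Delta E = sqrt(8.4701) = 2.91

2.91 Delta E


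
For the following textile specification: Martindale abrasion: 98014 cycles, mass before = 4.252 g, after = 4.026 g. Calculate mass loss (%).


Formula: Mass loss% = ((m_before - m_after) / m_before) * 100
Step 1: Mass loss = 4.252 - 4.026 = 0.226 g
Step 2: Ratio = 0.226 / 4.252 = 0.0531515
Step 3: Mass loss% = 0.0531515 * 100 = 5.31515% ≈ 5.32%

5.32%


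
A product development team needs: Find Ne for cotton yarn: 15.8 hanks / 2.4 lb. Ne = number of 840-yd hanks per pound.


Formula: Ne = hanks / mass_lb
Substituting: Ne = 15.8 / 2.4
Ne = 6.6

6.6 Ne


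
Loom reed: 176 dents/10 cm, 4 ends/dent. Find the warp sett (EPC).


Formula: EPC = (dents per 10 cm * ends per dent) / 10
Step 1: Total ends per 10 cm = 176 * 4 = 704
Step 2: EPC = 704 / 10 = 70.4 ends/cm

70.4 ends/cm


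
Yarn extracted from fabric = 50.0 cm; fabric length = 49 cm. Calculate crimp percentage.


Formula: Crimp% = ((L_yarn - L_fabric) / L_fabric) * 100
Step 1: Extension = 50.0 - 49 = 1.0 cm
Step 2: Crimp% = (1.0 / 49) * 100
Step 3: Crimp% = 0.020408 * 100 = 2.0408% ≈ 2.0%

2.0%


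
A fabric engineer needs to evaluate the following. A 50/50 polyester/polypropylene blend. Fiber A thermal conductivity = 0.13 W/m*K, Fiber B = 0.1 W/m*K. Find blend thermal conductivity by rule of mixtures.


Formula: Blend property = (fraction_A * property_A) + (fraction_B * property_B)
Step 1: Contribution A = 50/100 * 0.13 W/m*K = 0.065 W/m*K
Step 2: Contribution B = 50/100 * 0.1 W/m*K = 0.05 W/m*K
Step 3: Blend thermal conductivity = 0.065 + 0.05 = 0.115 W/m*K

0.115 W/m*K


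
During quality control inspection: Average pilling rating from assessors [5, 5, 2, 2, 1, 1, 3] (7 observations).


Formula: Mean = sum / count
Sum = 5 + 5 + 2 + 2 + 1 + 1 + 3 = 19
Mean = 19 / 7 = 2.7

2.7


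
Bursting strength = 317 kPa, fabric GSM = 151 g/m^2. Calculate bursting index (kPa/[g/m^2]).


Formula: Bursting Index = Bursting Strength / Fabric GSM
BI = 317 kPa / 151 g/m^2
BI = 2.099 kPa/(g/m^2)

2.099 kPa/(g/m^2)


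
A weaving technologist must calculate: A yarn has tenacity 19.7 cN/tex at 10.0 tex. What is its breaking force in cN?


Formula: Breaking force = Tenacity * Linear density
F = 19.7 cN/tex * 10.0 tex
F = 197.00 cN

197.00 cN


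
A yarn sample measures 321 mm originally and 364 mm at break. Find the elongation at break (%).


Formula: Elongation (%) = ((L_break - L0) / L0) * 100
Step 1: Extension = 364 - 321 = 43 mm
Step 2: Elongation = (43 / 321) * 100
Step 3: Elongation = 0.133956 * 100 = 13.3956% ≈ 13.4%

13.4%


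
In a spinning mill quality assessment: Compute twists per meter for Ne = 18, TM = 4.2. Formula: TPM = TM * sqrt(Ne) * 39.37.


Formula: TPM = TM * sqrt(Ne) * 39.37
Step 1: sqrt(Ne) = sqrt(18) = 4.2426
Step 2: TM * sqrt(Ne) = 4.2 * 4.2426 = 17.8189
Step 3: TPM = 17.8189 * 39.37 = 702 twists/m

702 twists/m
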